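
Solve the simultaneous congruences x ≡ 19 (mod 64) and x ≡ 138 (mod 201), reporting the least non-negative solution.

339

Write x = 19 + 64·k. Then 64·k ≡ 138 − 19 ≡ 119 (mod 201).
Need 64⁻¹ mod 201. Extended Euclid on (201, 64):
201 = 3·64 + 9
64 = 7·9 + 1
9 = 9·1 + 0
Back-substitute:
1 = 64 − 7·9
1 = −7·201 + 22·64
64⁻¹ ≡ 22 (mod 201), so k ≡ 22·119 ≡ 5 (mod 201).
x = 19 + 64·5 = 339.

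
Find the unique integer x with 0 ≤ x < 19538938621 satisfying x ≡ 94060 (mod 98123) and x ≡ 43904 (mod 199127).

9667858881

Write x = 94060 + 98123·k. Then 98123·k ≡ 43904 − 94060 ≡ 148971 (mod 199127).
Need 98123⁻¹ mod 199127. Extended Euclid on (199127, 98123):
199127 = 2·98123 + 2881
98123 = 34·2881 + 169
2881 = 17·169 + 8
169 = 21·8 + 1
8 = 8·1 + 0
Back-substitute:
1 = 169 − 21·8
1 = −21·2881 + 358·169
1 = 358·98123 − 12193·2881
1 = −12193·199127 + 24744·98123
98123⁻¹ ≡ 24744 (mod 199127), so k ≡ 24744·148971 ≡ 98527 (mod 199127).
x = 94060 + 98123·98527 = 9667858881.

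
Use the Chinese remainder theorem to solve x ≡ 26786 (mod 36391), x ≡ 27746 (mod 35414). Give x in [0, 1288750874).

Write x = 26786 + 36391·k. Then 36391·k ≡ 27746 − 26786 ≡ 960 (mod 35414).
Need 36391⁻¹ mod 35414. Extended Euclid on (35414, 977):
35414 = 36×977 + 242
977 = 4×242 + 9
242 = 26×9 + 8
9 = 1×8 + 1
8 = 8×1 + 0
Back-substitute:
1 = 9 − 8
1 = −242 + 27·9
1 = 27·977 − 109·242
1 = −109·35414 + 3951·977
36391⁻¹ ≡ 3951 (mod 35414), so k ≡ 3951·960 ≡ 3662 (mod 35414).
x = 26786 + 36391·3662 = 133290628.

133290628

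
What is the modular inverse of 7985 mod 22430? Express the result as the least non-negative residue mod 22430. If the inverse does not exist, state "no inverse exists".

Euclidean algorithm on 22430, 7985:
22430 = 2×7985 + 6460
7985 = 1×6460 + 1525
6460 = 4×1525 + 360
1525 = 4×360 + 85
360 = 4×85 + 20
85 = 4×20 + 5
20 = 4×5 + 0
The gcd is 5, not 1, hence no inverse exists.

no inverse exists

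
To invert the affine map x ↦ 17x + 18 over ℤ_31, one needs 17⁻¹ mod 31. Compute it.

11

Extended Euclidean algorithm:
31 = 1·17 + 14
17 = 1·14 + 3
14 = 4·3 + 2
3 = 1·2 + 1
2 = 2·1 + 0
gcd = 1, so the inverse exists. Back-substitute:
1 = 3 − 2
1 = −14 + 5·3
1 = 5·17 − 6·14
1 = −6·31 + 11·17
So 17·11 ≡ 1 (mod 31).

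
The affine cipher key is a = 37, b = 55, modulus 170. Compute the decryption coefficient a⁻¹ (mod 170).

gcd(170, 37) by repeated division:
170 = 4·37 + 22
37 = 1·22 + 15
22 = 1·15 + 7
15 = 2·7 + 1
7 = 7·1 + 0
Since gcd(37, 170) = 1, back-substitute to write 1 as a combination:
1 = 15 − 2·7
1 = −2·22 + 3·15
1 = 3·37 − 5·22
1 = −5·170 + 23·37
So 37·23 ≡ 1 (mod 170).

23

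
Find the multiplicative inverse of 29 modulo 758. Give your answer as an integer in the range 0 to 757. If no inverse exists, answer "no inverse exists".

183

Apply the Euclidean algorithm to 758 and 29:
758 = 26*29 + 4
29 = 7*4 + 1
4 = 4*1 + 0
Since gcd(29, 758) = 1, back-substitute to write 1 as a combination:
1 = 29 − 7·4
1 = −7·758 + 183·29
So 29·183 ≡ 1 (mod 758).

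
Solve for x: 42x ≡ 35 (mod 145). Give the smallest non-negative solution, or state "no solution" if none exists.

25

First find gcd(42, 145):
145 = 3×42 + 19
42 = 2×19 + 4
19 = 4×4 + 3
4 = 1×3 + 1
3 = 3×1 + 0
gcd = 1, so a unique solution mod 145 exists.
Back-substitute for the Bézout coefficients:
1 = 4 − 3
1 = −19 + 5·4
1 = 5·42 − 11·19
1 = −11·145 + 38·42
So 42·(38) ≡ 1 (mod 145), giving 42⁻¹ ≡ 38.
x ≡ 42⁻¹·35 ≡ 38·35 ≡ 25 (mod 145).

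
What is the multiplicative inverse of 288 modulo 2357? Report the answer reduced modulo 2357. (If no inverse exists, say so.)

Apply the Euclidean algorithm to 2357 and 288:
2357 = 8*288 + 53
288 = 5*53 + 23
53 = 2*23 + 7
23 = 3*7 + 2
7 = 3*2 + 1
2 = 2*1 + 0
Since gcd(288, 2357) = 1, back-substitute to write 1 as a combination:
1 = 7 − 3·2
1 = −3·23 + 10·7
1 = 10·53 − 23·23
1 = −23·288 + 125·53
1 = 125·2357 − 1023·288
Thus 288·(-1023) ≡ 1 (mod 2357); reducing, -1023 mod 2357 = 1334.

1334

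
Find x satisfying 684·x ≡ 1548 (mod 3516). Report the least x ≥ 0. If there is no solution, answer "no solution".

249

First find gcd(684, 3516):
3516 = 5·684 + 96
684 = 7·96 + 12
96 = 8·12 + 0
gcd = 12 and 12 | 1548, so solutions exist. Divide through by 12: 57x ≡ 129 (mod 293).
Now find 57⁻¹ mod 293:
293 = 5·57 + 8
57 = 7·8 + 1
8 = 8·1 + 0
Back-substitute:
1 = 57 − 7·8
1 = −7·293 + 36·57
So 57⁻¹ ≡ 36 (mod 293).
Then x ≡ 36·129 ≡ 249 (mod 293); the smallest non-negative solution is x = 249.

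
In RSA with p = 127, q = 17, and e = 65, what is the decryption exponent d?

φ(n) = (p−1)(q−1) = 126·16 = 2016.
Need d with 65·d ≡ 1 (mod 2016). Apply the extended Euclidean algorithm:
2016 = 31·65 + 1
65 = 65·1 + 0
Back-substitute:
1 = 2016 − 31·65
So 65·(-31) ≡ 1 (mod 2016), hence d ≡ -31 ≡ 1985 (mod 2016).

1985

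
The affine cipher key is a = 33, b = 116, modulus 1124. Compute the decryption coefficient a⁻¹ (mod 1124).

Apply the Euclidean algorithm to 1124 and 33:
1124 = 34·33 + 2
33 = 16·2 + 1
2 = 2·1 + 0
gcd = 1, so the inverse exists. Back-substitute:
1 = 33 − 16·2
1 = −16·1124 + 545·33
So 33·545 ≡ 1 (mod 1124).

545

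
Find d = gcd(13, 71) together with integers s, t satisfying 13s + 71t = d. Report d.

Repeated division:
71 = 5·13 + 6
13 = 2·6 + 1
6 = 6·1 + 0
gcd(13, 71) = 1.
Working backward:
1 = 13 − 2·6
1 = −2·71 + 11·13
So 1 = (-2)·71 + (11)·13.

1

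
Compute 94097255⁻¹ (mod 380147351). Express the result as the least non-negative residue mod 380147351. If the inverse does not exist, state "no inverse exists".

gcd(380147351, 94097255) by repeated division:
380147351 = 4*94097255 + 3758331
94097255 = 25*3758331 + 138980
3758331 = 27*138980 + 5871
138980 = 23*5871 + 3947
5871 = 1*3947 + 1924
3947 = 2*1924 + 99
1924 = 19*99 + 43
99 = 2*43 + 13
43 = 3*13 + 4
13 = 3*4 + 1
4 = 4*1 + 0
gcd = 1, so the inverse exists. Back-substitute:
1 = 13 − 3·4
1 = −3·43 + 10·13
1 = 10·99 − 23·43
1 = −23·1924 + 447·99
1 = 447·3947 − 917·1924
1 = −917·5871 + 1364·3947
1 = 1364·138980 − 32289·5871
1 = −32289·3758331 + 873167·138980
1 = 873167·94097255 − 21861464·3758331
1 = −21861464·380147351 + 88319023·94097255
So 94097255·88319023 ≡ 1 (mod 380147351).

88319023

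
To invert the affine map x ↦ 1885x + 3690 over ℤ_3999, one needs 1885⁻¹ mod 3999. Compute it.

2113

Run Euclid on (3999, 1885):
3999 = 2×1885 + 229
1885 = 8×229 + 53
229 = 4×53 + 17
53 = 3×17 + 2
17 = 8×2 + 1
2 = 2×1 + 0
The gcd is 1. Working backward:
1 = 17 − 8·2
1 = −8·53 + 25·17
1 = 25·229 − 108·53
1 = −108·1885 + 889·229
1 = 889·3999 − 1886·1885
So 1885·(-1886) ≡ 1 (mod 3999), and -1886 ≡ 2113 (mod 3999).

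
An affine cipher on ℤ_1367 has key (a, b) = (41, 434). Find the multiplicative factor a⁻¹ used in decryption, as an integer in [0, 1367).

Extended Euclidean algorithm:
1367 = 33×41 + 14
41 = 2×14 + 13
14 = 1×13 + 1
13 = 13×1 + 0
The gcd is 1. Working backward:
1 = 14 − 13
1 = −41 + 3·14
1 = 3·1367 − 100·41
So 41·(-100) ≡ 1 (mod 1367), and -100 ≡ 1267 (mod 1367).

1267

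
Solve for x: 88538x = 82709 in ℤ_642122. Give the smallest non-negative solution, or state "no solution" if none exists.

no solution

gcd(88538, 642122):
642122 = 7×88538 + 22356
88538 = 3×22356 + 21470
22356 = 1×21470 + 886
21470 = 24×886 + 206
886 = 4×206 + 62
206 = 3×62 + 20
62 = 3×20 + 2
20 = 10×2 + 0
gcd = 2, but 2 ∤ 82709, so the congruence has no solution.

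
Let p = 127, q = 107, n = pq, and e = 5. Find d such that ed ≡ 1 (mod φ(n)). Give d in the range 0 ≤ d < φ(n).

10685

φ(n) = (p−1)(q−1) = 126·106 = 13356.
Need d with 5·d ≡ 1 (mod 13356). Apply the extended Euclidean algorithm:
13356 = 2671*5 + 1
5 = 5*1 + 0
Back-substitute:
1 = 13356 − 2671·5
So 5·(-2671) ≡ 1 (mod 13356), hence d ≡ -2671 ≡ 10685 (mod 13356).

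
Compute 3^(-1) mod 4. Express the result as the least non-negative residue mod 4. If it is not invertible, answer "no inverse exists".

Apply the Euclidean algorithm to 4 and 3:
4 = 1*3 + 1
3 = 3*1 + 0
Since gcd(3, 4) = 1, back-substitute to write 1 as a combination:
1 = 4 − 3
So 3·(-1) ≡ 1 (mod 4), and -1 ≡ 3 (mod 4).

3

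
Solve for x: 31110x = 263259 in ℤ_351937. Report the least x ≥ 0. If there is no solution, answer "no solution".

118486

First find gcd(31110, 351937):
351937 = 11×31110 + 9727
31110 = 3×9727 + 1929
9727 = 5×1929 + 82
1929 = 23×82 + 43
82 = 1×43 + 39
43 = 1×39 + 4
39 = 9×4 + 3
4 = 1×3 + 1
3 = 3×1 + 0
gcd = 1, so a unique solution mod 351937 exists.
Back-substitute for the Bézout coefficients:
1 = 4 − 3
1 = −39 + 10·4
1 = 10·43 − 11·39
1 = −11·82 + 21·43
1 = 21·1929 − 494·82
1 = −494·9727 + 2491·1929
1 = 2491·31110 − 7967·9727
1 = −7967·351937 + 90128·31110
So 31110·(90128) ≡ 1 (mod 351937), giving 31110⁻¹ ≡ 90128.
x ≡ 31110⁻¹·263259 ≡ 90128·263259 ≡ 118486 (mod 351937).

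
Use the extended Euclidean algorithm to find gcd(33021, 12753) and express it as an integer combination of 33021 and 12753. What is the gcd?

Euclidean algorithm:
33021 = 2·12753 + 7515
12753 = 1·7515 + 5238
7515 = 1·5238 + 2277
5238 = 2·2277 + 684
2277 = 3·684 + 225
684 = 3·225 + 9
225 = 25·9 + 0
gcd(33021, 12753) = 9.
Express as a combination:
9 = 684 − 3·225
9 = −3·2277 + 10·684
9 = 10·5238 − 23·2277
9 = −23·7515 + 33·5238
9 = 33·12753 − 56·7515
9 = −56·33021 + 145·12753
So 9 = (-56)·33021 + (145)·12753.

9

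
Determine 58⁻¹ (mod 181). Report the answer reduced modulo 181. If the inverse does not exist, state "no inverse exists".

gcd(181, 58) by repeated division:
181 = 3×58 + 7
58 = 8×7 + 2
7 = 3×2 + 1
2 = 2×1 + 0
Since gcd(58, 181) = 1, back-substitute to write 1 as a combination:
1 = 7 − 3·2
1 = −3·58 + 25·7
1 = 25·181 − 78·58
So 58·(-78) ≡ 1 (mod 181), and -78 ≡ 103 (mod 181).

103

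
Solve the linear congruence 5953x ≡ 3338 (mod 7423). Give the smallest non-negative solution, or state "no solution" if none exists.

432

First find gcd(5953, 7423):
7423 = 1×5953 + 1470
5953 = 4×1470 + 73
1470 = 20×73 + 10
73 = 7×10 + 3
10 = 3×3 + 1
3 = 3×1 + 0
gcd = 1, so a unique solution mod 7423 exists.
Back-substitute for the Bézout coefficients:
1 = 10 − 3·3
1 = −3·73 + 22·10
1 = 22·1470 − 443·73
1 = −443·5953 + 1794·1470
1 = 1794·7423 − 2237·5953
So 5953·(-2237) ≡ 1 (mod 7423), giving 5953⁻¹ ≡ 5186.
x ≡ 5953⁻¹·3338 ≡ 5186·3338 ≡ 432 (mod 7423).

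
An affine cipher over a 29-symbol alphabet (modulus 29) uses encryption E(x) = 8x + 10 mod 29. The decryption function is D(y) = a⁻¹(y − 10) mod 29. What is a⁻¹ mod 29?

11

Run Euclid on (29, 8):
29 = 3·8 + 5
8 = 1·5 + 3
5 = 1·3 + 2
3 = 1·2 + 1
2 = 2·1 + 0
gcd = 1, so the inverse exists. Back-substitute:
1 = 3 − 2
1 = −5 + 2·3
1 = 2·8 − 3·5
1 = −3·29 + 11·8
So 8·11 ≡ 1 (mod 29).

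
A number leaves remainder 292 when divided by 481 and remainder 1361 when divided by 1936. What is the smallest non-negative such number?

Write x = 292 + 481·k. Then 481·k ≡ 1361 − 292 ≡ 1069 (mod 1936).
Need 481⁻¹ mod 1936. Extended Euclid on (1936, 481):
1936 = 4×481 + 12
481 = 40×12 + 1
12 = 12×1 + 0
Back-substitute:
1 = 481 − 40·12
1 = −40·1936 + 161·481
481⁻¹ ≡ 161 (mod 1936), so k ≡ 161·1069 ≡ 1741 (mod 1936).
x = 292 + 481·1741 = 837713.

837713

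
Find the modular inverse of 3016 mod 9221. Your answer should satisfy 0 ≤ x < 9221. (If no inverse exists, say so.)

gcd(9221, 3016) by repeated division:
9221 = 3×3016 + 173
3016 = 17×173 + 75
173 = 2×75 + 23
75 = 3×23 + 6
23 = 3×6 + 5
6 = 1×5 + 1
5 = 5×1 + 0
The gcd is 1. Working backward:
1 = 6 − 5
1 = −23 + 4·6
1 = 4·75 − 13·23
1 = −13·173 + 30·75
1 = 30·3016 − 523·173
1 = −523·9221 + 1599·3016
So 3016·1599 ≡ 1 (mod 9221).

1599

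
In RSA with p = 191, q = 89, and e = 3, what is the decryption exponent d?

φ(n) = (p−1)(q−1) = 190·88 = 16720.
Need d with 3·d ≡ 1 (mod 16720). Apply the extended Euclidean algorithm:
16720 = 5573·3 + 1
3 = 3·1 + 0
Back-substitute:
1 = 16720 − 5573·3
So 3·(-5573) ≡ 1 (mod 16720), hence d ≡ -5573 ≡ 11147 (mod 16720).

11147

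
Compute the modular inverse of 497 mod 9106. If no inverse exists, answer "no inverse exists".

Run Euclid on (9106, 497):
9106 = 18×497 + 160
497 = 3×160 + 17
160 = 9×17 + 7
17 = 2×7 + 3
7 = 2×3 + 1
3 = 3×1 + 0
Since gcd(497, 9106) = 1, back-substitute to write 1 as a combination:
1 = 7 − 2·3
1 = −2·17 + 5·7
1 = 5·160 − 47·17
1 = −47·497 + 146·160
1 = 146·9106 − 2675·497
Thus 497·(-2675) ≡ 1 (mod 9106); reducing, -2675 mod 9106 = 6431.

6431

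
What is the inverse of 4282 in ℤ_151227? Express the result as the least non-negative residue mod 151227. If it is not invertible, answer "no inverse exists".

Extended Euclidean algorithm:
151227 = 35*4282 + 1357
4282 = 3*1357 + 211
1357 = 6*211 + 91
211 = 2*91 + 29
91 = 3*29 + 4
29 = 7*4 + 1
4 = 4*1 + 0
The gcd is 1. Working backward:
1 = 29 − 7·4
1 = −7·91 + 22·29
1 = 22·211 − 51·91
1 = −51·1357 + 328·211
1 = 328·4282 − 1035·1357
1 = −1035·151227 + 36553·4282
So 4282·36553 ≡ 1 (mod 151227).

36553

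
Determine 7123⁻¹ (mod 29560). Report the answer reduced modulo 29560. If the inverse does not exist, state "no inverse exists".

Extended Euclidean algorithm:
29560 = 4·7123 + 1068
7123 = 6·1068 + 715
1068 = 1·715 + 353
715 = 2·353 + 9
353 = 39·9 + 2
9 = 4·2 + 1
2 = 2·1 + 0
gcd = 1, so the inverse exists. Back-substitute:
1 = 9 − 4·2
1 = −4·353 + 157·9
1 = 157·715 − 318·353
1 = −318·1068 + 475·715
1 = 475·7123 − 3168·1068
1 = −3168·29560 + 13147·7123
So 7123·13147 ≡ 1 (mod 29560).

13147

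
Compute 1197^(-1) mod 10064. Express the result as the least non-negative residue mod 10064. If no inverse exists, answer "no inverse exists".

1093

gcd(10064, 1197) by repeated division:
10064 = 8×1197 + 488
1197 = 2×488 + 221
488 = 2×221 + 46
221 = 4×46 + 37
46 = 1×37 + 9
37 = 4×9 + 1
9 = 9×1 + 0
Since gcd(1197, 10064) = 1, back-substitute to write 1 as a combination:
1 = 37 − 4·9
1 = −4·46 + 5·37
1 = 5·221 − 24·46
1 = −24·488 + 53·221
1 = 53·1197 − 130·488
1 = −130·10064 + 1093·1197
So 1197·1093 ≡ 1 (mod 10064).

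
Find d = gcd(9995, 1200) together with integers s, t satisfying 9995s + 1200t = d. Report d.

Apply Euclid's algorithm to 9995 and 1200:
9995 = 8·1200 + 395
1200 = 3·395 + 15
395 = 26·15 + 5
15 = 3·5 + 0
gcd(9995, 1200) = 5.
Express as a combination:
5 = 395 − 26·15
5 = −26·1200 + 79·395
5 = 79·9995 − 658·1200
So 5 = (79)·9995 + (-658)·1200.

5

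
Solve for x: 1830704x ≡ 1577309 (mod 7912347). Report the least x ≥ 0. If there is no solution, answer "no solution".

7102474

First find gcd(1830704, 7912347):
7912347 = 4×1830704 + 589531
1830704 = 3×589531 + 62111
589531 = 9×62111 + 30532
62111 = 2×30532 + 1047
30532 = 29×1047 + 169
1047 = 6×169 + 33
169 = 5×33 + 4
33 = 8×4 + 1
4 = 4×1 + 0
gcd = 1, so a unique solution mod 7912347 exists.
Back-substitute for the Bézout coefficients:
1 = 33 − 8·4
1 = −8·169 + 41·33
1 = 41·1047 − 254·169
1 = −254·30532 + 7407·1047
1 = 7407·62111 − 15068·30532
1 = −15068·589531 + 143019·62111
1 = 143019·1830704 − 444125·589531
1 = −444125·7912347 + 1919519·1830704
So 1830704·(1919519) ≡ 1 (mod 7912347), giving 1830704⁻¹ ≡ 1919519.
x ≡ 1830704⁻¹·1577309 ≡ 1919519·1577309 ≡ 7102474 (mod 7912347).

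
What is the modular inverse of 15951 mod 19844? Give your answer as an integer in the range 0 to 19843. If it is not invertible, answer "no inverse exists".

15027

Apply the Euclidean algorithm to 19844 and 15951:
19844 = 1*15951 + 3893
15951 = 4*3893 + 379
3893 = 10*379 + 103
379 = 3*103 + 70
103 = 1*70 + 33
70 = 2*33 + 4
33 = 8*4 + 1
4 = 4*1 + 0
Since gcd(15951, 19844) = 1, back-substitute to write 1 as a combination:
1 = 33 − 8·4
1 = −8·70 + 17·33
1 = 17·103 − 25·70
1 = −25·379 + 92·103
1 = 92·3893 − 945·379
1 = −945·15951 + 3872·3893
1 = 3872·19844 − 4817·15951
Thus 15951·(-4817) ≡ 1 (mod 19844); reducing, -4817 mod 19844 = 15027.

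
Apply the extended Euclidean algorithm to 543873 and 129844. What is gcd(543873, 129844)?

Euclidean algorithm:
543873 = 4·129844 + 24497
129844 = 5·24497 + 7359
24497 = 3·7359 + 2420
7359 = 3·2420 + 99
2420 = 24·99 + 44
99 = 2·44 + 11
44 = 4·11 + 0
gcd(543873, 129844) = 11.
Working backward:
11 = 99 − 2·44
11 = −2·2420 + 49·99
11 = 49·7359 − 149·2420
11 = −149·24497 + 496·7359
11 = 496·129844 − 2629·24497
11 = −2629·543873 + 11012·129844
So 11 = (-2629)·543873 + (11012)·129844.

11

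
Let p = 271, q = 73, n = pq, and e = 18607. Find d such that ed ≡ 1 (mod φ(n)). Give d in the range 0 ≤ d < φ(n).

17503

φ(n) = (p−1)(q−1) = 270·72 = 19440.
Need d with 18607·d ≡ 1 (mod 19440). Apply the extended Euclidean algorithm:
19440 = 1×18607 + 833
18607 = 22×833 + 281
833 = 2×281 + 271
281 = 1×271 + 10
271 = 27×10 + 1
10 = 10×1 + 0
Back-substitute:
1 = 271 − 27·10
1 = −27·281 + 28·271
1 = 28·833 − 83·281
1 = −83·18607 + 1854·833
1 = 1854·19440 − 1937·18607
So 18607·(-1937) ≡ 1 (mod 19440), hence d ≡ -1937 ≡ 17503 (mod 19440).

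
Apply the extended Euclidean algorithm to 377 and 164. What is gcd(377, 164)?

Euclidean algorithm:
377 = 2×164 + 49
164 = 3×49 + 17
49 = 2×17 + 15
17 = 1×15 + 2
15 = 7×2 + 1
2 = 2×1 + 0
gcd(377, 164) = 1.
Back-substituting:
1 = 15 − 7·2
1 = −7·17 + 8·15
1 = 8·49 − 23·17
1 = −23·164 + 77·49
1 = 77·377 − 177·164
So 1 = (77)·377 + (-177)·164.

1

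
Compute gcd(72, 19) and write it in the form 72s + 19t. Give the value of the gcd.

Apply Euclid's algorithm to 72 and 19:
72 = 3×19 + 15
19 = 1×15 + 4
15 = 3×4 + 3
4 = 1×3 + 1
3 = 3×1 + 0
gcd(72, 19) = 1.
Working backward:
1 = 4 − 3
1 = −15 + 4·4
1 = 4·19 − 5·15
1 = −5·72 + 19·19
So 1 = (-5)·72 + (19)·19.

1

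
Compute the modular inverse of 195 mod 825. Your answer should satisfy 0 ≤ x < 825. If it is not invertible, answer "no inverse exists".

Compute gcd(195, 825):
825 = 4·195 + 45
195 = 4·45 + 15
45 = 3·15 + 0
The gcd is 15, not 1, hence no inverse exists.

no inverse exists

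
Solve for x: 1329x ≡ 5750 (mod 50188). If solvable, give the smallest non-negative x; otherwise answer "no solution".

First find gcd(1329, 50188):
50188 = 37*1329 + 1015
1329 = 1*1015 + 314
1015 = 3*314 + 73
314 = 4*73 + 22
73 = 3*22 + 7
22 = 3*7 + 1
7 = 7*1 + 0
gcd = 1, so a unique solution mod 50188 exists.
Back-substitute for the Bézout coefficients:
1 = 22 − 3·7
1 = −3·73 + 10·22
1 = 10·314 − 43·73
1 = −43·1015 + 139·314
1 = 139·1329 − 182·1015
1 = −182·50188 + 6873·1329
So 1329·(6873) ≡ 1 (mod 50188), giving 1329⁻¹ ≡ 6873.
x ≡ 1329⁻¹·5750 ≡ 6873·5750 ≡ 21794 (mod 50188).

21794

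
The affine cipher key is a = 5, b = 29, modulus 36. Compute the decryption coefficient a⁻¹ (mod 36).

29

Extended Euclidean algorithm:
36 = 7*5 + 1
5 = 5*1 + 0
Since gcd(5, 36) = 1, back-substitute to write 1 as a combination:
1 = 36 − 7·5
Thus 5·(-7) ≡ 1 (mod 36); reducing, -7 mod 36 = 29.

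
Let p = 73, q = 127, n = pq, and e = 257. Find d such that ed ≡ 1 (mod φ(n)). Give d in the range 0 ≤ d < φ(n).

φ(n) = (p−1)(q−1) = 72·126 = 9072.
Need d with 257·d ≡ 1 (mod 9072). Apply the extended Euclidean algorithm:
9072 = 35*257 + 77
257 = 3*77 + 26
77 = 2*26 + 25
26 = 1*25 + 1
25 = 25*1 + 0
Back-substitute:
1 = 26 − 25
1 = −77 + 3·26
1 = 3·257 − 10·77
1 = −10·9072 + 353·257
So 257·353 ≡ 1 (mod 9072), hence d = 353.

353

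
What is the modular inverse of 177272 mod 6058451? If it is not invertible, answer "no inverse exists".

4323027

Extended Euclidean algorithm:
6058451 = 34·177272 + 31203
177272 = 5·31203 + 21257
31203 = 1·21257 + 9946
21257 = 2·9946 + 1365
9946 = 7·1365 + 391
1365 = 3·391 + 192
391 = 2·192 + 7
192 = 27·7 + 3
7 = 2·3 + 1
3 = 3·1 + 0
gcd = 1, so the inverse exists. Back-substitute:
1 = 7 − 2·3
1 = −2·192 + 55·7
1 = 55·391 − 112·192
1 = −112·1365 + 391·391
1 = 391·9946 − 2849·1365
1 = −2849·21257 + 6089·9946
1 = 6089·31203 − 8938·21257
1 = −8938·177272 + 50779·31203
1 = 50779·6058451 − 1735424·177272
Hence 177272⁻¹ ≡ -1735424 ≡ 4323027 (mod 6058451).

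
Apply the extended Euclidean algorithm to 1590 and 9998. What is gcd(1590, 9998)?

Repeated division:
9998 = 6*1590 + 458
1590 = 3*458 + 216
458 = 2*216 + 26
216 = 8*26 + 8
26 = 3*8 + 2
8 = 4*2 + 0
gcd(1590, 9998) = 2.
Back-substituting:
2 = 26 − 3·8
2 = −3·216 + 25·26
2 = 25·458 − 53·216
2 = −53·1590 + 184·458
2 = 184·9998 − 1157·1590
So 2 = (184)·9998 + (-1157)·1590.

2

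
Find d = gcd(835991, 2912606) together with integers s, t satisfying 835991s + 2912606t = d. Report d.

1

Repeated division:
2912606 = 3·835991 + 404633
835991 = 2·404633 + 26725
404633 = 15·26725 + 3758
26725 = 7·3758 + 419
3758 = 8·419 + 406
419 = 1·406 + 13
406 = 31·13 + 3
13 = 4·3 + 1
3 = 3·1 + 0
gcd(835991, 2912606) = 1.
Express as a combination:
1 = 13 − 4·3
1 = −4·406 + 125·13
1 = 125·419 − 129·406
1 = −129·3758 + 1157·419
1 = 1157·26725 − 8228·3758
1 = −8228·404633 + 124577·26725
1 = 124577·835991 − 257382·404633
1 = −257382·2912606 + 896723·835991
So 1 = (-257382)·2912606 + (896723)·835991.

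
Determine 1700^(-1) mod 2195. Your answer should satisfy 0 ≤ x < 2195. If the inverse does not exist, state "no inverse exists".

no inverse exists

Compute gcd(1700, 2195):
2195 = 1·1700 + 495
1700 = 3·495 + 215
495 = 2·215 + 65
215 = 3·65 + 20
65 = 3·20 + 5
20 = 4·5 + 0
Since gcd = 5 > 1, 1700 is not a unit mod 2195.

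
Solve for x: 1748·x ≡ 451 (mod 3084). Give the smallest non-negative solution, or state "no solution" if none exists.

no solution

gcd(1748, 3084):
3084 = 1·1748 + 1336
1748 = 1·1336 + 412
1336 = 3·412 + 100
412 = 4·100 + 12
100 = 8·12 + 4
12 = 3·4 + 0
gcd = 4, but 4 ∤ 451, so the congruence has no solution.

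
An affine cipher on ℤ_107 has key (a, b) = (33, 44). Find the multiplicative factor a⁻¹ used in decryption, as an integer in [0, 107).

gcd(107, 33) by repeated division:
107 = 3·33 + 8
33 = 4·8 + 1
8 = 8·1 + 0
Since gcd(33, 107) = 1, back-substitute to write 1 as a combination:
1 = 33 − 4·8
1 = −4·107 + 13·33
So 33·13 ≡ 1 (mod 107).

13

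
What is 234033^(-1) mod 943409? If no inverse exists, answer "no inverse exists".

Extended Euclidean algorithm:
943409 = 4·234033 + 7277
234033 = 32·7277 + 1169
7277 = 6·1169 + 263
1169 = 4·263 + 117
263 = 2·117 + 29
117 = 4·29 + 1
29 = 29·1 + 0
Since gcd(234033, 943409) = 1, back-substitute to write 1 as a combination:
1 = 117 − 4·29
1 = −4·263 + 9·117
1 = 9·1169 − 40·263
1 = −40·7277 + 249·1169
1 = 249·234033 − 8008·7277
1 = −8008·943409 + 32281·234033
So 234033·32281 ≡ 1 (mod 943409).

32281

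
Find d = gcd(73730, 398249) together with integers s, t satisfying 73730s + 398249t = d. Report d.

1

Euclidean algorithm:
398249 = 5*73730 + 29599
73730 = 2*29599 + 14532
29599 = 2*14532 + 535
14532 = 27*535 + 87
535 = 6*87 + 13
87 = 6*13 + 9
13 = 1*9 + 4
9 = 2*4 + 1
4 = 4*1 + 0
gcd(73730, 398249) = 1.
Back-substituting:
1 = 9 − 2·4
1 = −2·13 + 3·9
1 = 3·87 − 20·13
1 = −20·535 + 123·87
1 = 123·14532 − 3341·535
1 = −3341·29599 + 6805·14532
1 = 6805·73730 − 16951·29599
1 = −16951·398249 + 91560·73730
So 1 = (-16951)·398249 + (91560)·73730.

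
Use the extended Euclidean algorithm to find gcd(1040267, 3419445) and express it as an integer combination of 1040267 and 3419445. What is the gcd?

Repeated division:
3419445 = 3·1040267 + 298644
1040267 = 3·298644 + 144335
298644 = 2·144335 + 9974
144335 = 14·9974 + 4699
9974 = 2·4699 + 576
4699 = 8·576 + 91
576 = 6·91 + 30
91 = 3·30 + 1
30 = 30·1 + 0
gcd(1040267, 3419445) = 1.
Working backward:
1 = 91 − 3·30
1 = −3·576 + 19·91
1 = 19·4699 − 155·576
1 = −155·9974 + 329·4699
1 = 329·144335 − 4761·9974
1 = −4761·298644 + 9851·144335
1 = 9851·1040267 − 34314·298644
1 = −34314·3419445 + 112793·1040267
So 1 = (-34314)·3419445 + (112793)·1040267.

1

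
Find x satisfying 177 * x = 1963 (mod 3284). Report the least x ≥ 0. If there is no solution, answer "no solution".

First find gcd(177, 3284):
3284 = 18·177 + 98
177 = 1·98 + 79
98 = 1·79 + 19
79 = 4·19 + 3
19 = 6·3 + 1
3 = 3·1 + 0
gcd = 1, so a unique solution mod 3284 exists.
Back-substitute for the Bézout coefficients:
1 = 19 − 6·3
1 = −6·79 + 25·19
1 = 25·98 − 31·79
1 = −31·177 + 56·98
1 = 56·3284 − 1039·177
So 177·(-1039) ≡ 1 (mod 3284), giving 177⁻¹ ≡ 2245.
x ≡ 177⁻¹·1963 ≡ 2245·1963 ≡ 3091 (mod 3284).

3091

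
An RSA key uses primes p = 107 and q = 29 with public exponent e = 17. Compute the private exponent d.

φ(n) = (p−1)(q−1) = 106·28 = 2968.
Need d with 17·d ≡ 1 (mod 2968). Apply the extended Euclidean algorithm:
2968 = 174×17 + 10
17 = 1×10 + 7
10 = 1×7 + 3
7 = 2×3 + 1
3 = 3×1 + 0
Back-substitute:
1 = 7 − 2·3
1 = −2·10 + 3·7
1 = 3·17 − 5·10
1 = −5·2968 + 873·17
So 17·873 ≡ 1 (mod 2968), hence d = 873.

873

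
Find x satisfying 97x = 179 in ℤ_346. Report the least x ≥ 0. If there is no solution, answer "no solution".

First find gcd(97, 346):
346 = 3×97 + 55
97 = 1×55 + 42
55 = 1×42 + 13
42 = 3×13 + 3
13 = 4×3 + 1
3 = 3×1 + 0
gcd = 1, so a unique solution mod 346 exists.
Back-substitute for the Bézout coefficients:
1 = 13 − 4·3
1 = −4·42 + 13·13
1 = 13·55 − 17·42
1 = −17·97 + 30·55
1 = 30·346 − 107·97
So 97·(-107) ≡ 1 (mod 346), giving 97⁻¹ ≡ 239.
x ≡ 97⁻¹·179 ≡ 239·179 ≡ 223 (mod 346).

223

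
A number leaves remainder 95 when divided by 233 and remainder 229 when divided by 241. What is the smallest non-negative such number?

Write x = 95 + 233·k. Then 233·k ≡ 229 − 95 ≡ 134 (mod 241).
Need 233⁻¹ mod 241. Extended Euclid on (241, 233):
241 = 1×233 + 8
233 = 29×8 + 1
8 = 8×1 + 0
Back-substitute:
1 = 233 − 29·8
1 = −29·241 + 30·233
233⁻¹ ≡ 30 (mod 241), so k ≡ 30·134 ≡ 164 (mod 241).
x = 95 + 233·164 = 38307.

38307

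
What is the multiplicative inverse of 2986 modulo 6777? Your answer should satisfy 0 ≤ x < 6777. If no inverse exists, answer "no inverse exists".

gcd(6777, 2986) by repeated division:
6777 = 2*2986 + 805
2986 = 3*805 + 571
805 = 1*571 + 234
571 = 2*234 + 103
234 = 2*103 + 28
103 = 3*28 + 19
28 = 1*19 + 9
19 = 2*9 + 1
9 = 9*1 + 0
The gcd is 1. Working backward:
1 = 19 − 2·9
1 = −2·28 + 3·19
1 = 3·103 − 11·28
1 = −11·234 + 25·103
1 = 25·571 − 61·234
1 = −61·805 + 86·571
1 = 86·2986 − 319·805
1 = −319·6777 + 724·2986
So 2986·724 ≡ 1 (mod 6777).

724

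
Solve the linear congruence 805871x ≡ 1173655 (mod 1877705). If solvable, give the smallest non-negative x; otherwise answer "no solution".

First find gcd(805871, 1877705):
1877705 = 2*805871 + 265963
805871 = 3*265963 + 7982
265963 = 33*7982 + 2557
7982 = 3*2557 + 311
2557 = 8*311 + 69
311 = 4*69 + 35
69 = 1*35 + 34
35 = 1*34 + 1
34 = 34*1 + 0
gcd = 1, so a unique solution mod 1877705 exists.
Back-substitute for the Bézout coefficients:
1 = 35 − 34
1 = −69 + 2·35
1 = 2·311 − 9·69
1 = −9·2557 + 74·311
1 = 74·7982 − 231·2557
1 = −231·265963 + 7697·7982
1 = 7697·805871 − 23322·265963
1 = −23322·1877705 + 54341·805871
So 805871·(54341) ≡ 1 (mod 1877705), giving 805871⁻¹ ≡ 54341.
x ≡ 805871⁻¹·1173655 ≡ 54341·1173655 ≡ 1336030 (mod 1877705).

1336030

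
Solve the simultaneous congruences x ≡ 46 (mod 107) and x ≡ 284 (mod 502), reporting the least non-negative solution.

Write x = 46 + 107·k. Then 107·k ≡ 284 − 46 ≡ 238 (mod 502).
Need 107⁻¹ mod 502. Extended Euclid on (502, 107):
502 = 4·107 + 74
107 = 1·74 + 33
74 = 2·33 + 8
33 = 4·8 + 1
8 = 8·1 + 0
Back-substitute:
1 = 33 − 4·8
1 = −4·74 + 9·33
1 = 9·107 − 13·74
1 = −13·502 + 61·107
107⁻¹ ≡ 61 (mod 502), so k ≡ 61·238 ≡ 462 (mod 502).
x = 46 + 107·462 = 49480.

49480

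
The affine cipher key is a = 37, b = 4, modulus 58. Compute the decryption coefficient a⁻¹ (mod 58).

Extended Euclidean algorithm:
58 = 1×37 + 21
37 = 1×21 + 16
21 = 1×16 + 5
16 = 3×5 + 1
5 = 5×1 + 0
Since gcd(37, 58) = 1, back-substitute to write 1 as a combination:
1 = 16 − 3·5
1 = −3·21 + 4·16
1 = 4·37 − 7·21
1 = −7·58 + 11·37
So 37·11 ≡ 1 (mod 58).

11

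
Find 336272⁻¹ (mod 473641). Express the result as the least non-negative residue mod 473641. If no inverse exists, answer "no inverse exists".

gcd(473641, 336272) by repeated division:
473641 = 1×336272 + 137369
336272 = 2×137369 + 61534
137369 = 2×61534 + 14301
61534 = 4×14301 + 4330
14301 = 3×4330 + 1311
4330 = 3×1311 + 397
1311 = 3×397 + 120
397 = 3×120 + 37
120 = 3×37 + 9
37 = 4×9 + 1
9 = 9×1 + 0
The gcd is 1. Working backward:
1 = 37 − 4·9
1 = −4·120 + 13·37
1 = 13·397 − 43·120
1 = −43·1311 + 142·397
1 = 142·4330 − 469·1311
1 = −469·14301 + 1549·4330
1 = 1549·61534 − 6665·14301
1 = −6665·137369 + 14879·61534
1 = 14879·336272 − 36423·137369
1 = −36423·473641 + 51302·336272
So 336272·51302 ≡ 1 (mod 473641).

51302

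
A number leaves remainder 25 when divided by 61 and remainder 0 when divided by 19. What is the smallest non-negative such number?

Write x = 25 + 61·k. Then 61·k ≡ 0 − 25 ≡ 13 (mod 19).
Need 61⁻¹ mod 19. Extended Euclid on (19, 4):
19 = 4·4 + 3
4 = 1·3 + 1
3 = 3·1 + 0
Back-substitute:
1 = 4 − 3
1 = −19 + 5·4
61⁻¹ ≡ 5 (mod 19), so k ≡ 5·13 ≡ 8 (mod 19).
x = 25 + 61·8 = 513.

513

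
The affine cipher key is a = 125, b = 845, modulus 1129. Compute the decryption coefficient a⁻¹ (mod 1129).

280

Run Euclid on (1129, 125):
1129 = 9×125 + 4
125 = 31×4 + 1
4 = 4×1 + 0
The gcd is 1. Working backward:
1 = 125 − 31·4
1 = −31·1129 + 280·125
So 125·280 ≡ 1 (mod 1129).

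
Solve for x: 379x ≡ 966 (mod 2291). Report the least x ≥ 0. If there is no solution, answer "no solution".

First find gcd(379, 2291):
2291 = 6*379 + 17
379 = 22*17 + 5
17 = 3*5 + 2
5 = 2*2 + 1
2 = 2*1 + 0
gcd = 1, so a unique solution mod 2291 exists.
Back-substitute for the Bézout coefficients:
1 = 5 − 2·2
1 = −2·17 + 7·5
1 = 7·379 − 156·17
1 = −156·2291 + 943·379
So 379·(943) ≡ 1 (mod 2291), giving 379⁻¹ ≡ 943.
x ≡ 379⁻¹·966 ≡ 943·966 ≡ 1411 (mod 2291).

1411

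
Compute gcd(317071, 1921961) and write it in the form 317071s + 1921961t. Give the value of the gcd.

1

Repeated division:
1921961 = 6·317071 + 19535
317071 = 16·19535 + 4511
19535 = 4·4511 + 1491
4511 = 3·1491 + 38
1491 = 39·38 + 9
38 = 4·9 + 2
9 = 4·2 + 1
2 = 2·1 + 0
gcd(317071, 1921961) = 1.
Back-substituting:
1 = 9 − 4·2
1 = −4·38 + 17·9
1 = 17·1491 − 667·38
1 = −667·4511 + 2018·1491
1 = 2018·19535 − 8739·4511
1 = −8739·317071 + 141842·19535
1 = 141842·1921961 − 859791·317071
So 1 = (141842)·1921961 + (-859791)·317071.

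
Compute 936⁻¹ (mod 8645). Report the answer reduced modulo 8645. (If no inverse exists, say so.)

Euclidean algorithm on 8645, 936:
8645 = 9*936 + 221
936 = 4*221 + 52
221 = 4*52 + 13
52 = 4*13 + 0
Since gcd = 13 > 1, 936 is not a unit mod 8645.

no inverse exists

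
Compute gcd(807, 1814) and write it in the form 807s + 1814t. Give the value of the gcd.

1

Apply Euclid's algorithm to 1814 and 807:
1814 = 2×807 + 200
807 = 4×200 + 7
200 = 28×7 + 4
7 = 1×4 + 3
4 = 1×3 + 1
3 = 3×1 + 0
gcd(807, 1814) = 1.
Express as a combination:
1 = 4 − 3
1 = −7 + 2·4
1 = 2·200 − 57·7
1 = −57·807 + 230·200
1 = 230·1814 − 517·807
So 1 = (230)·1814 + (-517)·807.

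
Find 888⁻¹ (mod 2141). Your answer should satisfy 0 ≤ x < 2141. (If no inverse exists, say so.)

393

Apply the Euclidean algorithm to 2141 and 888:
2141 = 2×888 + 365
888 = 2×365 + 158
365 = 2×158 + 49
158 = 3×49 + 11
49 = 4×11 + 5
11 = 2×5 + 1
5 = 5×1 + 0
The gcd is 1. Working backward:
1 = 11 − 2·5
1 = −2·49 + 9·11
1 = 9·158 − 29·49
1 = −29·365 + 67·158
1 = 67·888 − 163·365
1 = −163·2141 + 393·888
So 888·393 ≡ 1 (mod 2141).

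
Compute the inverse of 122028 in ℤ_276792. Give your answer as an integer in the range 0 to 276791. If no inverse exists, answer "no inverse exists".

no inverse exists

Euclidean algorithm on 276792, 122028:
276792 = 2*122028 + 32736
122028 = 3*32736 + 23820
32736 = 1*23820 + 8916
23820 = 2*8916 + 5988
8916 = 1*5988 + 2928
5988 = 2*2928 + 132
2928 = 22*132 + 24
132 = 5*24 + 12
24 = 2*12 + 0
Since gcd = 12 > 1, 122028 is not a unit mod 276792.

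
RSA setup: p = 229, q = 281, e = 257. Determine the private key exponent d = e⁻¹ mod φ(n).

φ(n) = (p−1)(q−1) = 228·280 = 63840.
Need d with 257·d ≡ 1 (mod 63840). Apply the extended Euclidean algorithm:
63840 = 248×257 + 104
257 = 2×104 + 49
104 = 2×49 + 6
49 = 8×6 + 1
6 = 6×1 + 0
Back-substitute:
1 = 49 − 8·6
1 = −8·104 + 17·49
1 = 17·257 − 42·104
1 = −42·63840 + 10433·257
So 257·10433 ≡ 1 (mod 63840), hence d = 10433.

10433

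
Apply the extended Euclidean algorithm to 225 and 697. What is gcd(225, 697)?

Repeated division:
697 = 3×225 + 22
225 = 10×22 + 5
22 = 4×5 + 2
5 = 2×2 + 1
2 = 2×1 + 0
gcd(225, 697) = 1.
Back-substituting:
1 = 5 − 2·2
1 = −2·22 + 9·5
1 = 9·225 − 92·22
1 = −92·697 + 285·225
So 1 = (-92)·697 + (285)·225.

1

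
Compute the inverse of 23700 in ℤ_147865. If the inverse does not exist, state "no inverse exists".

Compute gcd(23700, 147865):
147865 = 6·23700 + 5665
23700 = 4·5665 + 1040
5665 = 5·1040 + 465
1040 = 2·465 + 110
465 = 4·110 + 25
110 = 4·25 + 10
25 = 2·10 + 5
10 = 2·5 + 0
Since gcd = 5 > 1, 23700 is not a unit mod 147865.

no inverse exists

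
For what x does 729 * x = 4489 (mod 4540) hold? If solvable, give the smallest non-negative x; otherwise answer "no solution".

First find gcd(729, 4540):
4540 = 6×729 + 166
729 = 4×166 + 65
166 = 2×65 + 36
65 = 1×36 + 29
36 = 1×29 + 7
29 = 4×7 + 1
7 = 7×1 + 0
gcd = 1, so a unique solution mod 4540 exists.
Back-substitute for the Bézout coefficients:
1 = 29 − 4·7
1 = −4·36 + 5·29
1 = 5·65 − 9·36
1 = −9·166 + 23·65
1 = 23·729 − 101·166
1 = −101·4540 + 629·729
So 729·(629) ≡ 1 (mod 4540), giving 729⁻¹ ≡ 629.
x ≡ 729⁻¹·4489 ≡ 629·4489 ≡ 4241 (mod 4540).

4241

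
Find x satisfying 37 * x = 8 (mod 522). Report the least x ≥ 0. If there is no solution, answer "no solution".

First find gcd(37, 522):
522 = 14·37 + 4
37 = 9·4 + 1
4 = 4·1 + 0
gcd = 1, so a unique solution mod 522 exists.
Back-substitute for the Bézout coefficients:
1 = 37 − 9·4
1 = −9·522 + 127·37
So 37·(127) ≡ 1 (mod 522), giving 37⁻¹ ≡ 127.
x ≡ 37⁻¹·8 ≡ 127·8 ≡ 494 (mod 522).

494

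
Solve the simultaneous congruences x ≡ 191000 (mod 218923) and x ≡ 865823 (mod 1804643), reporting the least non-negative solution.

227526645977

Write x = 191000 + 218923·k. Then 218923·k ≡ 865823 − 191000 ≡ 674823 (mod 1804643).
Need 218923⁻¹ mod 1804643. Extended Euclid on (1804643, 218923):
1804643 = 8*218923 + 53259
218923 = 4*53259 + 5887
53259 = 9*5887 + 276
5887 = 21*276 + 91
276 = 3*91 + 3
91 = 30*3 + 1
3 = 3*1 + 0
Back-substitute:
1 = 91 − 30·3
1 = −30·276 + 91·91
1 = 91·5887 − 1941·276
1 = −1941·53259 + 17560·5887
1 = 17560·218923 − 72181·53259
1 = −72181·1804643 + 595008·218923
218923⁻¹ ≡ 595008 (mod 1804643), so k ≡ 595008·674823 ≡ 1039299 (mod 1804643).
x = 191000 + 218923·1039299 = 227526645977.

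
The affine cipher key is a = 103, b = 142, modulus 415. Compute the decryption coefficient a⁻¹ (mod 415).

Extended Euclidean algorithm:
415 = 4·103 + 3
103 = 34·3 + 1
3 = 3·1 + 0
gcd = 1, so the inverse exists. Back-substitute:
1 = 103 − 34·3
1 = −34·415 + 137·103
So 103·137 ≡ 1 (mod 415).

137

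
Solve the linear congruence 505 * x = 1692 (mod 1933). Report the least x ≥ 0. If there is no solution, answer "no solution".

First find gcd(505, 1933):
1933 = 3×505 + 418
505 = 1×418 + 87
418 = 4×87 + 70
87 = 1×70 + 17
70 = 4×17 + 2
17 = 8×2 + 1
2 = 2×1 + 0
gcd = 1, so a unique solution mod 1933 exists.
Back-substitute for the Bézout coefficients:
1 = 17 − 8·2
1 = −8·70 + 33·17
1 = 33·87 − 41·70
1 = −41·418 + 197·87
1 = 197·505 − 238·418
1 = −238·1933 + 911·505
So 505·(911) ≡ 1 (mod 1933), giving 505⁻¹ ≡ 911.
x ≡ 505⁻¹·1692 ≡ 911·1692 ≡ 811 (mod 1933).

811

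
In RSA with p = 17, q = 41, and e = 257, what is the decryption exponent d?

513

φ(n) = (p−1)(q−1) = 16·40 = 640.
Need d with 257·d ≡ 1 (mod 640). Apply the extended Euclidean algorithm:
640 = 2×257 + 126
257 = 2×126 + 5
126 = 25×5 + 1
5 = 5×1 + 0
Back-substitute:
1 = 126 − 25·5
1 = −25·257 + 51·126
1 = 51·640 − 127·257
So 257·(-127) ≡ 1 (mod 640), hence d ≡ -127 ≡ 513 (mod 640).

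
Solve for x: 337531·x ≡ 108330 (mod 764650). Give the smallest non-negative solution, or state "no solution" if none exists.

First find gcd(337531, 764650):
764650 = 2*337531 + 89588
337531 = 3*89588 + 68767
89588 = 1*68767 + 20821
68767 = 3*20821 + 6304
20821 = 3*6304 + 1909
6304 = 3*1909 + 577
1909 = 3*577 + 178
577 = 3*178 + 43
178 = 4*43 + 6
43 = 7*6 + 1
6 = 6*1 + 0
gcd = 1, so a unique solution mod 764650 exists.
Back-substitute for the Bézout coefficients:
1 = 43 − 7·6
1 = −7·178 + 29·43
1 = 29·577 − 94·178
1 = −94·1909 + 311·577
1 = 311·6304 − 1027·1909
1 = −1027·20821 + 3392·6304
1 = 3392·68767 − 11203·20821
1 = −11203·89588 + 14595·68767
1 = 14595·337531 − 54988·89588
1 = −54988·764650 + 124571·337531
So 337531·(124571) ≡ 1 (mod 764650), giving 337531⁻¹ ≡ 124571.
x ≡ 337531⁻¹·108330 ≡ 124571·108330 ≡ 233230 (mod 764650).

233230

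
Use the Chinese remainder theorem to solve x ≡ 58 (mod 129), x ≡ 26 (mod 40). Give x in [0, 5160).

4186

Write x = 58 + 129·k. Then 129·k ≡ 26 − 58 ≡ 8 (mod 40).
Need 129⁻¹ mod 40. Extended Euclid on (40, 9):
40 = 4·9 + 4
9 = 2·4 + 1
4 = 4·1 + 0
Back-substitute:
1 = 9 − 2·4
1 = −2·40 + 9·9
129⁻¹ ≡ 9 (mod 40), so k ≡ 9·8 ≡ 32 (mod 40).
x = 58 + 129·32 = 4186.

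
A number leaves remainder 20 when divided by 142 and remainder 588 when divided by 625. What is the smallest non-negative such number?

Write x = 20 + 142·k. Then 142·k ≡ 588 − 20 ≡ 568 (mod 625).
Need 142⁻¹ mod 625. Extended Euclid on (625, 142):
625 = 4·142 + 57
142 = 2·57 + 28
57 = 2·28 + 1
28 = 28·1 + 0
Back-substitute:
1 = 57 − 2·28
1 = −2·142 + 5·57
1 = 5·625 − 22·142
142⁻¹ ≡ 603 (mod 625), so k ≡ 603·568 ≡ 4 (mod 625).
x = 20 + 142·4 = 588.

588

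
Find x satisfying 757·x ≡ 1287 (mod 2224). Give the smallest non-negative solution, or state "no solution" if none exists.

1691

First find gcd(757, 2224):
2224 = 2·757 + 710
757 = 1·710 + 47
710 = 15·47 + 5
47 = 9·5 + 2
5 = 2·2 + 1
2 = 2·1 + 0
gcd = 1, so a unique solution mod 2224 exists.
Back-substitute for the Bézout coefficients:
1 = 5 − 2·2
1 = −2·47 + 19·5
1 = 19·710 − 287·47
1 = −287·757 + 306·710
1 = 306·2224 − 899·757
So 757·(-899) ≡ 1 (mod 2224), giving 757⁻¹ ≡ 1325.
x ≡ 757⁻¹·1287 ≡ 1325·1287 ≡ 1691 (mod 2224).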